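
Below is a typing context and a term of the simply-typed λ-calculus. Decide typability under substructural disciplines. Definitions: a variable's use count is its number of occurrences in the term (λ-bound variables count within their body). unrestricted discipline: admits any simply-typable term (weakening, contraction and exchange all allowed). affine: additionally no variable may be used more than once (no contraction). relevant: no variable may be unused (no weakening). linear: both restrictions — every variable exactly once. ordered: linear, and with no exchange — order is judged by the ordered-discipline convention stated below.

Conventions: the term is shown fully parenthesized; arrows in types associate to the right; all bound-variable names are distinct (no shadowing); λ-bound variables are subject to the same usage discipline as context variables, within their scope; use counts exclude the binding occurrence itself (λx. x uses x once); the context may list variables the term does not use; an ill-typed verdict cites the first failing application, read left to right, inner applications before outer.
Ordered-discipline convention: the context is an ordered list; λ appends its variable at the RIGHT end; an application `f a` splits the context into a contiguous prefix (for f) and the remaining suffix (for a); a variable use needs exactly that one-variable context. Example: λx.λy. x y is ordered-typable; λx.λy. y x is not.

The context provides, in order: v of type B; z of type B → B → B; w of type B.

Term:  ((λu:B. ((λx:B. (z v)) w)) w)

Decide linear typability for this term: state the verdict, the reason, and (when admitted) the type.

no — w ×2 used more than once (contraction); u, x left unused
counts: v: 1, z: 1, w: 2, u (λ-bound): 0, x (λ-bound): 0
order of uses: z, v, w, w
typing: well-typed at B → B
summary: ordered ✗, linear ✗, affine ✗, relevant ✗, unrestricted ✓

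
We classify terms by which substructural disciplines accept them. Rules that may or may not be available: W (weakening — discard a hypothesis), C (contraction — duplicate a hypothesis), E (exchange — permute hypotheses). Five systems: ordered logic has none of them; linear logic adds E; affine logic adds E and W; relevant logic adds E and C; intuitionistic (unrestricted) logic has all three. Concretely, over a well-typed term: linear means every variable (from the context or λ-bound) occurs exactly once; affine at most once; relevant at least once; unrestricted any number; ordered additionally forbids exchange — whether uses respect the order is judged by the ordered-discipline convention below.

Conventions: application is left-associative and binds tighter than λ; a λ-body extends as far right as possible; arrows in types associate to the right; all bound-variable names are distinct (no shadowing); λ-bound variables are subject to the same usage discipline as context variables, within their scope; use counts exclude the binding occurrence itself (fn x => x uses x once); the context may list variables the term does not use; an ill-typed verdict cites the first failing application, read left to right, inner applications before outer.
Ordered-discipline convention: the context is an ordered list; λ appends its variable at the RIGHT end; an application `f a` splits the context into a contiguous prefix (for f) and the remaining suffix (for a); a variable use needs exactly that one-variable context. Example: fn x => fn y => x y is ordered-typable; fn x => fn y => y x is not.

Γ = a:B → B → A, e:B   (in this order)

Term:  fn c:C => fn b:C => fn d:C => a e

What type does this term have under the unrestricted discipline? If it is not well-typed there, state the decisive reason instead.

term : C → C → C → B → A
use counts: a ×1; e ×1; c (λ-bound) ×0; b (λ-bound) ×0; d (λ-bound) ×0
left-to-right use order: a, e
typing: well-typed — term : C → C → C → B → A
across the five disciplines: ordered ✗; linear ✗; affine ✓; relevant ✗; unrestricted ✓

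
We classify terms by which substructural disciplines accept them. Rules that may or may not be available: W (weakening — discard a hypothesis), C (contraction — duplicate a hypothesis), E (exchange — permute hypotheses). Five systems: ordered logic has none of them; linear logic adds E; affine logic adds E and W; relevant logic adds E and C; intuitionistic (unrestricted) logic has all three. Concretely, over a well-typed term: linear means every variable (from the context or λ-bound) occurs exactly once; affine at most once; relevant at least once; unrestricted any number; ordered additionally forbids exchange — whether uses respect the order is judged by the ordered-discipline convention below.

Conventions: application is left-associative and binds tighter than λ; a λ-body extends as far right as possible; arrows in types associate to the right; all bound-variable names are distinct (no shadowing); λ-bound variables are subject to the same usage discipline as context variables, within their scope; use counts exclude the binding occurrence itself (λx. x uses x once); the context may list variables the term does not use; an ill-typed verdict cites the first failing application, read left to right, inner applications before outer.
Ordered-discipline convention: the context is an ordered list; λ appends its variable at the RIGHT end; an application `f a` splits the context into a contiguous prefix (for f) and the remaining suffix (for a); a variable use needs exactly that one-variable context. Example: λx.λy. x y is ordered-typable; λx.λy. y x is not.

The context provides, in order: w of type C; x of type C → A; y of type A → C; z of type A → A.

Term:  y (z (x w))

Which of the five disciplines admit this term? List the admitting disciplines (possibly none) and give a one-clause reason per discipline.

accepted by: linear, affine, relevant, unrestricted
use counts: w ×1, x ×1, y ×1, z ×1
use order (left to right): y, z, x, w
typing: ✓ — C
ordered: ✗, no contiguous prefix/suffix split fits y, z, x, w
linear: ✓, exactly-once usage across w, x, y, z
affine: ✓, no duplicate uses among w, x, y, z
relevant: ✓, every one of w, x, y, z appears
unrestricted: ✓, type-checks (C) and nothing is barred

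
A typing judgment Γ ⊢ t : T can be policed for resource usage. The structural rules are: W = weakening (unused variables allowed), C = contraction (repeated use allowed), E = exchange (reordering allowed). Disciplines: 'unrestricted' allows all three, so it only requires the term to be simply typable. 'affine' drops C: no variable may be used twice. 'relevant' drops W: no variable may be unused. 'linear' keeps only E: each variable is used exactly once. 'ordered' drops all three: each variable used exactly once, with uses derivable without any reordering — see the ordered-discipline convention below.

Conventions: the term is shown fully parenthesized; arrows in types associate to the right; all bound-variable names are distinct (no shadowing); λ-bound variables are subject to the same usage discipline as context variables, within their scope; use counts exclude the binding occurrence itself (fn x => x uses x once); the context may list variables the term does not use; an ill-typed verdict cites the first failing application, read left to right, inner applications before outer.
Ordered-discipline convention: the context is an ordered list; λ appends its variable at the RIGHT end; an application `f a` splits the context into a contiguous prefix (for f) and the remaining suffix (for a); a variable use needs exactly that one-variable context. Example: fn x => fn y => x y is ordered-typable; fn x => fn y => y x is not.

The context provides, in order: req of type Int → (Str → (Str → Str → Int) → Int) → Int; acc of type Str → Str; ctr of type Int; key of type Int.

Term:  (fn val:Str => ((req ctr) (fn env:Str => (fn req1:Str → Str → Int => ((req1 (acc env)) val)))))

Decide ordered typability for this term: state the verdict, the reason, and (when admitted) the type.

no — needs weakening: key unused
counts: req=1, acc=1, ctr=1, key=0, val (λ-bound)=1, env (λ-bound)=1, req1 (λ-bound)=1
uses in reading order: req, ctr, req1, acc, env, val
typing: the term checks, with type Str → Int
summary: ordered ✗ · linear ✗ · affine ✓ · relevant ✗ · unrestricted ✓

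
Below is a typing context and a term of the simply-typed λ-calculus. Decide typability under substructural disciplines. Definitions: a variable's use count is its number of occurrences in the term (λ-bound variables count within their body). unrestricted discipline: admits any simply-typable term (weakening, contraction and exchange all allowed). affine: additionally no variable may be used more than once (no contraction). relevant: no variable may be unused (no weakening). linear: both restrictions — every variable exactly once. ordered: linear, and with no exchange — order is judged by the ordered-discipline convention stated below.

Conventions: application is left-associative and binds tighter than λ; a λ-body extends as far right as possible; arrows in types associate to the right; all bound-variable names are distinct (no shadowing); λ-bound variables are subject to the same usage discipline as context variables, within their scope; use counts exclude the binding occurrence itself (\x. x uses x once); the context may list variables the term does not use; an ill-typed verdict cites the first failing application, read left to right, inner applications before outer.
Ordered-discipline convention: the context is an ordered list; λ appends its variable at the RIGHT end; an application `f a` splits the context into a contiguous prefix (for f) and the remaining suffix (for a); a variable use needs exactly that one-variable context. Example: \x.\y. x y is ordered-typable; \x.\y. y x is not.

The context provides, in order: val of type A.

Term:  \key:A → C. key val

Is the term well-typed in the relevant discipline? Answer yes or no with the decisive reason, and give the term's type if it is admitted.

yes — val, key: all used, weakening unneeded; term : (A → C) → C
counts: val=1, key [bound]=1
left-to-right use order: key, val
typing: well-typed at (A → C) → C
across the five disciplines: ordered ✗ · linear ✓ · affine ✓ · relevant ✓ · unrestricted ✓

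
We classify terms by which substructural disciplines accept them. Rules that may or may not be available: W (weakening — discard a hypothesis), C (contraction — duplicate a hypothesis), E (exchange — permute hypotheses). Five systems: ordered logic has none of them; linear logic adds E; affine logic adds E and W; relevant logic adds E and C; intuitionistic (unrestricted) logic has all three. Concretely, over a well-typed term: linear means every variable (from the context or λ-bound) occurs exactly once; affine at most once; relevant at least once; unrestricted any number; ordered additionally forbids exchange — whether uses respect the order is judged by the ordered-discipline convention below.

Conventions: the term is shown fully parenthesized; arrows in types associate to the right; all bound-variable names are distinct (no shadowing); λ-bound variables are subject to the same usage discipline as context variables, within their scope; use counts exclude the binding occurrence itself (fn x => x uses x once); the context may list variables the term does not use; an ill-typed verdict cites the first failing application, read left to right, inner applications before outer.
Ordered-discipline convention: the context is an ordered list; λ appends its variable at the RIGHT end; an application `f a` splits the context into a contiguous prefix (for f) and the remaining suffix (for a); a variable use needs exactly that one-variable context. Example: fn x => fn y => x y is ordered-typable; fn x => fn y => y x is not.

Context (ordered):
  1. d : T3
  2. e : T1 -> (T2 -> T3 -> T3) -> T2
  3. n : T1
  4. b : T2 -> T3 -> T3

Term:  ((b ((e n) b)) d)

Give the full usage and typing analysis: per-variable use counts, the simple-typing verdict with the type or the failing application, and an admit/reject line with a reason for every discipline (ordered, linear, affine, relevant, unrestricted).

usage: d=1; e=1; n=1; b=2
order of uses: b, e, n, b, d
typing: well-typed at T3
ordered ✗ (uses contraction: b ×2)
linear ✗ (uses contraction: b ×2)
affine ✗ (uses contraction: b ×2)
relevant ✓ (at least one use each (d, e, n, b))
unrestricted ✓ (type-checks (T3) and nothing is barred)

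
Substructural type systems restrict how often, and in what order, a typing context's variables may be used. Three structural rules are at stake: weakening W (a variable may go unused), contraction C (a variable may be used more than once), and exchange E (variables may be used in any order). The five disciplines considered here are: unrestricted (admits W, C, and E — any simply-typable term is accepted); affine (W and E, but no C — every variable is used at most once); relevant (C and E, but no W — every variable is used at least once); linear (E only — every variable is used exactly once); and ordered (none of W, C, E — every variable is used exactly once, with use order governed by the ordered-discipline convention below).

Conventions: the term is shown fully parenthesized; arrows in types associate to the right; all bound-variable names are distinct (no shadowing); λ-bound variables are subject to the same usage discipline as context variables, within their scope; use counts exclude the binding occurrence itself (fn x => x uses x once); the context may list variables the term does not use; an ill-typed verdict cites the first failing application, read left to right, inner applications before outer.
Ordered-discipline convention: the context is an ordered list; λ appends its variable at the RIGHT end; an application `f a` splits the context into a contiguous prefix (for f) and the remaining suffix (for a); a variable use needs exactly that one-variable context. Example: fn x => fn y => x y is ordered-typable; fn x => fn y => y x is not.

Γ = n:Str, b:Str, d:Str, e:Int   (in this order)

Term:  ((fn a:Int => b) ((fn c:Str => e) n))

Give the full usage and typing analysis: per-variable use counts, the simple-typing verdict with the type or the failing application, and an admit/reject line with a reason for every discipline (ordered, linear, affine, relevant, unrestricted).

use counts: n: 1, b: 1, d: 0, e: 1, a (bound): 0, c (bound): 0
use order (left to right): b, e, n
typing: ✓ — Str
ordered: ✗ — unused: d, a, c — weakening required
linear: ✗ — unused: d, a, c — weakening required
affine: ✓ — no duplicate uses among n, b, d, e, a, c
relevant: ✗ — unused: d, a, c — weakening required
unrestricted: ✓ — simply typable at Str; W, C, E all held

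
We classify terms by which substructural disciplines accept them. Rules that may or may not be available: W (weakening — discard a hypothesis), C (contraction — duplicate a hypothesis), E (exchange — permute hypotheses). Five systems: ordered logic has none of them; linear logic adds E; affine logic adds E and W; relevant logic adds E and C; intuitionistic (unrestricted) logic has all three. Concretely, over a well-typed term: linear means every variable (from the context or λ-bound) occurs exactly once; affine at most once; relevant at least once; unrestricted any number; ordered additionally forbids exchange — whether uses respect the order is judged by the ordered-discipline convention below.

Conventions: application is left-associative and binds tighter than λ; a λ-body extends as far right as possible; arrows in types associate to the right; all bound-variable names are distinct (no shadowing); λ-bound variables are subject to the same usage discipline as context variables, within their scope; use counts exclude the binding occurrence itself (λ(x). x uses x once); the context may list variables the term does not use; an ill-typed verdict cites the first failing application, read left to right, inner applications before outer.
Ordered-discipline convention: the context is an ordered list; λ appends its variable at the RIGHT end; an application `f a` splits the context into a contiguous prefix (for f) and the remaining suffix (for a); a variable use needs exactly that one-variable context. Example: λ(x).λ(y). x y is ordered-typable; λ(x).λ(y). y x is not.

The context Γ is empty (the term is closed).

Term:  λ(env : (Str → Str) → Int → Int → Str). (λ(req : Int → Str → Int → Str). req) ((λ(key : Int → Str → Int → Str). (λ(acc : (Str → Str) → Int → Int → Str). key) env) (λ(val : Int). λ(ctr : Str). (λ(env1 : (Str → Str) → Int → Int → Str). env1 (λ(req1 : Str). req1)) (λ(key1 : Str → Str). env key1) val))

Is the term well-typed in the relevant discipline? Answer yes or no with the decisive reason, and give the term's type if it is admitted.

no — acc, ctr never used (weakening)
variable uses: env (λ-bound): 2, req (λ-bound): 1, key (λ-bound): 1, acc (λ-bound): 0, val (λ-bound): 1, ctr (λ-bound): 0, env1 (λ-bound): 1, req1 (λ-bound): 1, key1 (λ-bound): 1
order of uses: req, key, env, env1, req1, env, key1, val
typing: well-typed — term : ((Str → Str) → Int → Int → Str) → Int → Str → Int → Str
per-discipline verdicts: ordered ✗ | linear ✗ | affine ✗ | relevant ✗ | unrestricted ✓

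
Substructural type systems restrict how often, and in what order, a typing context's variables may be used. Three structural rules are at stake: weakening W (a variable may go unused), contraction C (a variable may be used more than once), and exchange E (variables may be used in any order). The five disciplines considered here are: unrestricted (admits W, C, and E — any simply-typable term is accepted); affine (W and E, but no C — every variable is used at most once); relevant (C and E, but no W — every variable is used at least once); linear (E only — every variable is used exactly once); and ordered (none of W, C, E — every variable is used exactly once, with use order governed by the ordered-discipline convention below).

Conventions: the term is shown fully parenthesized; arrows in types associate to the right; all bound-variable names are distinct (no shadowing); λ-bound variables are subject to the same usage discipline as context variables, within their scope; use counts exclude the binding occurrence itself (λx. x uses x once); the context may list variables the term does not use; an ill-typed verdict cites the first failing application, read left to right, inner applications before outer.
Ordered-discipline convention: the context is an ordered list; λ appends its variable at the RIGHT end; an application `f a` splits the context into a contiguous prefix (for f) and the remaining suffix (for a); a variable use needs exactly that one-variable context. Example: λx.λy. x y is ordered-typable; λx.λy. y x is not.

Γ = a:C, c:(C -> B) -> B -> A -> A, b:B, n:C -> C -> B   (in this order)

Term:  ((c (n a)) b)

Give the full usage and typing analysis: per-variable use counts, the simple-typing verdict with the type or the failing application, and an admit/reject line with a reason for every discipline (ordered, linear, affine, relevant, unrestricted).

use counts: a: 1×, c: 1×, b: 1×, n: 1×
uses in reading order: c, n, a, b
typing: ✓ — A -> A
ordered: ✗, no ordered split (uses run c, n, a, b)
linear: ✓, each of a, c, b, n used exactly once
affine: ✓, at most one use each (a, c, b, n)
relevant: ✓, every one of a, c, b, n appears
unrestricted: ✓, well-typed at A -> A; no restrictions here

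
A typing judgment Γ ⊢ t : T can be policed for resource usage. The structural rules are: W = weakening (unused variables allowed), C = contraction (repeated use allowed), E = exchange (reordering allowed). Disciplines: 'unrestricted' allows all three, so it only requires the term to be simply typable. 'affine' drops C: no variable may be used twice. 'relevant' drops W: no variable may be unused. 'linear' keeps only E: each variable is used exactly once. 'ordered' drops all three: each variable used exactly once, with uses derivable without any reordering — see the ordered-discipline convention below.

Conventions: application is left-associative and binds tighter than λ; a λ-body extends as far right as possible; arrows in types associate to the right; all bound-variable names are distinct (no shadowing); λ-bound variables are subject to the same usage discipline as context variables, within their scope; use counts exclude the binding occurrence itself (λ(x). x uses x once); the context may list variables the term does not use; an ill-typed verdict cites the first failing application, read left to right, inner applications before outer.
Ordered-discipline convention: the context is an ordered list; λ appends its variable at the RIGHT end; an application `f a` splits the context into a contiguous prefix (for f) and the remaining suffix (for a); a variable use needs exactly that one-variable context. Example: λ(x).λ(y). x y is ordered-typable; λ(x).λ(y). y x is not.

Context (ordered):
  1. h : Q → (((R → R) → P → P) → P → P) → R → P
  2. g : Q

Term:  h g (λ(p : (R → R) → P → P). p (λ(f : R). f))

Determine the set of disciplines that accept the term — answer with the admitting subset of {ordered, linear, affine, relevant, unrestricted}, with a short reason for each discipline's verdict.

admitted in: ordered, linear, affine, relevant, unrestricted
variable uses: h: 1×, g: 1×, p [bound]: 1×, f [bound]: 1×
use order (left to right): h, g, p, f
typing: ✓ — R → P
ordered ✓ (one use each (h, g, p, f); ordered split holds)
linear ✓ (each of h, g, p, f used exactly once)
affine ✓ (h, g, p, f: no repeats, contraction unneeded)
relevant ✓ (h, g, p, f: all used, weakening unneeded)
unrestricted ✓ (typability at R → P is all that's needed)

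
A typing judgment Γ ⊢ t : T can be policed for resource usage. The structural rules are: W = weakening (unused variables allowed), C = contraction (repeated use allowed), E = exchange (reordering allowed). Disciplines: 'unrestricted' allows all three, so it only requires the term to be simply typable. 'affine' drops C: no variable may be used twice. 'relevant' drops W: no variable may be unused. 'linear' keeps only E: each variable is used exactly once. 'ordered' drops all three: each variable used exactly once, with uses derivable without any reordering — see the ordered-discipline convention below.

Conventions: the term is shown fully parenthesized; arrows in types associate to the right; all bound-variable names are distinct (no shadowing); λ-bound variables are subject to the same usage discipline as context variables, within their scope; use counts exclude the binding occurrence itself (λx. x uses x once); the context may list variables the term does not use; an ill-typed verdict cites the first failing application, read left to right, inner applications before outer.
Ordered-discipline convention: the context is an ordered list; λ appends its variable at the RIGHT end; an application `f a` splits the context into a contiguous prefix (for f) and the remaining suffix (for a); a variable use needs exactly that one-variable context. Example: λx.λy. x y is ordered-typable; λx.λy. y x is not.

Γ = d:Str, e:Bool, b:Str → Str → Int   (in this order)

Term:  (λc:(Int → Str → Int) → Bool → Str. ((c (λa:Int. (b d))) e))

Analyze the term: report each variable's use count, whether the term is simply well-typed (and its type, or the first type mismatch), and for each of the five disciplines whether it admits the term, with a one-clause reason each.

use counts: d: 1×, e: 1×, b: 1×, c (bound): 1×, a (bound): 0×
order of uses: c, b, d, e
typing: well-typed — term : ((Int → Str → Int) → Bool → Str) → Str
ordered: ✗ — needs weakening: a unused
linear: ✗ — needs weakening: a unused
affine: ✓ — at most one use each (d, e, b, c, a)
relevant: ✗ — needs weakening: a unused
unrestricted: ✓ — simply typable at ((Int → Str → Int) → Bool → Str) → Str; W, C, E all held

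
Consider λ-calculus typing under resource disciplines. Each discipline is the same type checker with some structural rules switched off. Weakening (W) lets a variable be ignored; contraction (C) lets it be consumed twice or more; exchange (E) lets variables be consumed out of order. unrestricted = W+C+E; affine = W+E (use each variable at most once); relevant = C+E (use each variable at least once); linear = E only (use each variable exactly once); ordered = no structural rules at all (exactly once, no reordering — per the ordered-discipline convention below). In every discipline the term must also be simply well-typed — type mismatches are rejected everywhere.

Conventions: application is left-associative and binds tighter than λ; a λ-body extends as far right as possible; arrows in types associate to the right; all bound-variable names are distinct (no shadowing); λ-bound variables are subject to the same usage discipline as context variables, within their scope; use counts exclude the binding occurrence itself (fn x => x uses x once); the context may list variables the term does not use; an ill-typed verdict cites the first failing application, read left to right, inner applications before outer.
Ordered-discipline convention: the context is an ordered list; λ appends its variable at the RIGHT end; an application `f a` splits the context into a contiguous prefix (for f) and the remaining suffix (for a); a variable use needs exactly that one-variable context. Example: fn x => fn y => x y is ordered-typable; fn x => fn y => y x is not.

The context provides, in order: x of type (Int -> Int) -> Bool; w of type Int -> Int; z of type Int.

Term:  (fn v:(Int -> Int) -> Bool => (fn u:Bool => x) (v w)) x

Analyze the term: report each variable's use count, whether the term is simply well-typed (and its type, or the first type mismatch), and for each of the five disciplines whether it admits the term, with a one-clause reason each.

usage: x: 2; w: 1; z: 0; v (bound): 1; u (bound): 0
left-to-right use order: x, v, w, x
typing: ✓ — (Int -> Int) -> Bool
ordered: ✗, needs contraction — x ×2; z, u left unused
linear: ✗, needs contraction — x ×2; z, u left unused
affine: ✗, needs contraction — x ×2
relevant: ✗, z, u left unused
unrestricted: ✓, well-typed at (Int -> Int) -> Bool; no restrictions here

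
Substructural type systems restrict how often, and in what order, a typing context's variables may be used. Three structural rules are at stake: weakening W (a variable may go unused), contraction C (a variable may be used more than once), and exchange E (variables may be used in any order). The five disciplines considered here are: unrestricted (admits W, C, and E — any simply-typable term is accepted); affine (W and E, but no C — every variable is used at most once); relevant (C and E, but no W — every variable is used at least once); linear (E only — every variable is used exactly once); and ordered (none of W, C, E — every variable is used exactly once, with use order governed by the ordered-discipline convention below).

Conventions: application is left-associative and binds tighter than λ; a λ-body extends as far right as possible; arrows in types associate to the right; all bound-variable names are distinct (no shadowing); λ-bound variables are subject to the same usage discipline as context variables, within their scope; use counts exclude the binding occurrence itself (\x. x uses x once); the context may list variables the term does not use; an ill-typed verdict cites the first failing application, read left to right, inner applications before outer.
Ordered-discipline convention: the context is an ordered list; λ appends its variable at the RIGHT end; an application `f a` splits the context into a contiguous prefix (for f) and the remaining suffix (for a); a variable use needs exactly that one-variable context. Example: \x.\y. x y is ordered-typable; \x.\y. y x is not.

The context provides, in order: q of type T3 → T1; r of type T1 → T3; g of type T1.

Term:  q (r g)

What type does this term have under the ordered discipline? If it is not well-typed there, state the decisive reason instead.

term : T1
use counts: q=1; r=1; g=1
uses in reading order: q, r, g
typing: ✓ — T1
across the five disciplines: ordered ✓; linear ✓; affine ✓; relevant ✓; unrestricted ✓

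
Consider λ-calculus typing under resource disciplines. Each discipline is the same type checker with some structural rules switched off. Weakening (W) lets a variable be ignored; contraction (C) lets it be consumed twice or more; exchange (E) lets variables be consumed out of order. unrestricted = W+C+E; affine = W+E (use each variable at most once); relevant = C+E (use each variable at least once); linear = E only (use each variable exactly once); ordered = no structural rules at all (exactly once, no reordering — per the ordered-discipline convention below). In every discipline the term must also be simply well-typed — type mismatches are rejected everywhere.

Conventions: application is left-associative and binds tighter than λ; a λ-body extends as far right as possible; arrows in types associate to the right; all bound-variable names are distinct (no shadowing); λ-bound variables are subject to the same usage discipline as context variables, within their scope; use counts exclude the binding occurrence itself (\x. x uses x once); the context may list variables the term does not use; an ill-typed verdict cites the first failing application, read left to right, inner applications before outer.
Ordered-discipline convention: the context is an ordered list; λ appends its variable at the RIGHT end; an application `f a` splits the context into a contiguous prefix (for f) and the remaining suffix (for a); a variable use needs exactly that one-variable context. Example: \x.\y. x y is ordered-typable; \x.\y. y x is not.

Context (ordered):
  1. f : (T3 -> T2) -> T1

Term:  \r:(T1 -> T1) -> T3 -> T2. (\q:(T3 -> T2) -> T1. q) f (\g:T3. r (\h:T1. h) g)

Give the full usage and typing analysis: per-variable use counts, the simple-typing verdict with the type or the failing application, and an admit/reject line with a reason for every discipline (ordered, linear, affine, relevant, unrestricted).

counts: f=1, r (bound)=1, q (bound)=1, g (bound)=1, h (bound)=1
uses in reading order: q, f, r, h, g
typing: well-typed — term : ((T1 -> T1) -> T3 -> T2) -> T1
ordered ✓ (single-use (f, r, q, g, h), ordered derivation ok)
linear ✓ (exactly-once usage across f, r, q, g, h)
affine ✓ (f, r, q, g, h: no repeats, contraction unneeded)
relevant ✓ (f, r, q, g, h: all used, weakening unneeded)
unrestricted ✓ (type-checks (((T1 -> T1) -> T3 -> T2) -> T1) and nothing is barred)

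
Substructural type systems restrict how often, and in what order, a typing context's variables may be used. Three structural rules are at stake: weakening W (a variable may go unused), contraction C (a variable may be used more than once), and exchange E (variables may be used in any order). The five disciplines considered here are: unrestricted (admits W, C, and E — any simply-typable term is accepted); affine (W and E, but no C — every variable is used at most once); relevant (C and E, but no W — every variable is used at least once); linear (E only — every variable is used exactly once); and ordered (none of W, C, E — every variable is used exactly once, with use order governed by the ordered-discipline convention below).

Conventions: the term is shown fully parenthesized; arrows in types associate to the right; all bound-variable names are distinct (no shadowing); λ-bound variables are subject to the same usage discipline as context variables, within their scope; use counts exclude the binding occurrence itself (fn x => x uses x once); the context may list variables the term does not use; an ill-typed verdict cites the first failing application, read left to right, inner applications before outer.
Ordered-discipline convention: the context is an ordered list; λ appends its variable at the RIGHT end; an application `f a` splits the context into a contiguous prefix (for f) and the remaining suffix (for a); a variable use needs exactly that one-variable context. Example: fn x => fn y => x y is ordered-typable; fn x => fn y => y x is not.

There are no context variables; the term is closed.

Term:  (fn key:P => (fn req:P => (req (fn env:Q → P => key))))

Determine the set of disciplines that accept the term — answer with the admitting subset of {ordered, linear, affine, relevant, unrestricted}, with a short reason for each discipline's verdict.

accepted by: none
use counts: key [bound]: 1, req [bound]: 1, env [bound]: 0
left-to-right use order: req, key
typing: ill-typed: non-function type P applied to an argument
ordered: ✗ — fails simple typing
linear: ✗ — a type mismatch blocks all five
affine: ✗ — the type mismatch rejects it
relevant: ✗ — not simply typable
unrestricted: ✗ — fails simple typing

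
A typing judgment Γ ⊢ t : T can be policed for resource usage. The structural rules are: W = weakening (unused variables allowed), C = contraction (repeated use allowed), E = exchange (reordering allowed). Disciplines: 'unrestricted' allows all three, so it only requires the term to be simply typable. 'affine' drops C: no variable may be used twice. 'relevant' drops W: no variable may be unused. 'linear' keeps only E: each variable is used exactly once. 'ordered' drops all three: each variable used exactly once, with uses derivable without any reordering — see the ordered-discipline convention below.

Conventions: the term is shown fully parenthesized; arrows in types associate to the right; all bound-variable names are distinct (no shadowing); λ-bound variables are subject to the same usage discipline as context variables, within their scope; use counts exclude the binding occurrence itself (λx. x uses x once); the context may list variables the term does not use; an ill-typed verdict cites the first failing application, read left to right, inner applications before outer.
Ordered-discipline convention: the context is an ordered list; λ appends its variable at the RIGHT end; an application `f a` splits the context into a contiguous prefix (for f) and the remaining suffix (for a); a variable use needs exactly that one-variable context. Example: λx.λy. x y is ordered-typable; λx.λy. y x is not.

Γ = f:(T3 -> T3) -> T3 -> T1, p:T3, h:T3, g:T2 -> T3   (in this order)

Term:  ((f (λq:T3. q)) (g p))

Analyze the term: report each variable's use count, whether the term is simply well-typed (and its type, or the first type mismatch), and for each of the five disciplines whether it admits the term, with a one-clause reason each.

use counts: f: 1, p: 1, h: 0, g: 1, q (bound): 1
uses in reading order: f, q, g, p
typing: ill-typed: a function awaiting T2 gets T3
ordered ✗ (fails simple typing)
linear ✗ (a type mismatch blocks all five)
affine ✗ (the type mismatch rejects it)
relevant ✗ (not simply typable)
unrestricted ✗ (fails simple typing)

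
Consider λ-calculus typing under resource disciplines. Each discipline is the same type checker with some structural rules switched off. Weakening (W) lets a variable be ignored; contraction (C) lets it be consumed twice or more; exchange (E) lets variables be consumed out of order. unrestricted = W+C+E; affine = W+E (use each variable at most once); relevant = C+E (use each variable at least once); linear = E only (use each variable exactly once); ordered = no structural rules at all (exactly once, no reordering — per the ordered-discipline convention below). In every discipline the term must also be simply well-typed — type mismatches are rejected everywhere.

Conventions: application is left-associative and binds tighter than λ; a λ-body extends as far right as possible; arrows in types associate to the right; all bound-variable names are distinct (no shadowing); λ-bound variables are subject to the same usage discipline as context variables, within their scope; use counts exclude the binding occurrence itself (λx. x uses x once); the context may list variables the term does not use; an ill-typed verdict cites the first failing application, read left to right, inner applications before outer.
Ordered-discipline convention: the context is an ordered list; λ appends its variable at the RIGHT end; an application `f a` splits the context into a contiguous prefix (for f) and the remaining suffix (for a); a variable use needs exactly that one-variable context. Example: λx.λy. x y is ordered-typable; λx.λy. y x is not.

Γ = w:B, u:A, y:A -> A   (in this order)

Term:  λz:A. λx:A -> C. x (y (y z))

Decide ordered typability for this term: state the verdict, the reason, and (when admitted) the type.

no — y ×2 used more than once (contraction); needs weakening: w, u unused
usage: w: 0×; u: 0×; y: 2×; z [bound]: 1×; x [bound]: 1×
uses in reading order: x, y, y, z
typing: the term checks, with type A -> (A -> C) -> C
all disciplines: ordered ✗; linear ✗; affine ✗; relevant ✗; unrestricted ✓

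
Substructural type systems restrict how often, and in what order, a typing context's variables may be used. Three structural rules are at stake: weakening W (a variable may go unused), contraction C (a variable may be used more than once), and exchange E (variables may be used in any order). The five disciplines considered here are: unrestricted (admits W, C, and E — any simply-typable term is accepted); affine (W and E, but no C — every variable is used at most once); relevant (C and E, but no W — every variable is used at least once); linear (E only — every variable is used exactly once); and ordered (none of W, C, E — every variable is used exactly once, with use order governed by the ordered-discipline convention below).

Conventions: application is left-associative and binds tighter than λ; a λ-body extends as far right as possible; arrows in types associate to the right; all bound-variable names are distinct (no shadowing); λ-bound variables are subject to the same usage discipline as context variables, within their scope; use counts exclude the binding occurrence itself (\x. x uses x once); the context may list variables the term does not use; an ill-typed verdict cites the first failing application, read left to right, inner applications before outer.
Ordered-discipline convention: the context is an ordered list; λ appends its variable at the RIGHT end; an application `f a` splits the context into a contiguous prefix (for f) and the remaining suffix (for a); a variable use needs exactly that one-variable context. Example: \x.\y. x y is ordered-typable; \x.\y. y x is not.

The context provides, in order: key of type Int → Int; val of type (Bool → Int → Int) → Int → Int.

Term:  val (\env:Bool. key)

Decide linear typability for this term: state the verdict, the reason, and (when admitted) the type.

no — needs weakening: env unused
usage: key: 1×, val: 1×, env [bound]: 0×
order of uses: val, key
typing: well-typed at Int → Int
summary: ordered ✗ | linear ✗ | affine ✓ | relevant ✗ | unrestricted ✓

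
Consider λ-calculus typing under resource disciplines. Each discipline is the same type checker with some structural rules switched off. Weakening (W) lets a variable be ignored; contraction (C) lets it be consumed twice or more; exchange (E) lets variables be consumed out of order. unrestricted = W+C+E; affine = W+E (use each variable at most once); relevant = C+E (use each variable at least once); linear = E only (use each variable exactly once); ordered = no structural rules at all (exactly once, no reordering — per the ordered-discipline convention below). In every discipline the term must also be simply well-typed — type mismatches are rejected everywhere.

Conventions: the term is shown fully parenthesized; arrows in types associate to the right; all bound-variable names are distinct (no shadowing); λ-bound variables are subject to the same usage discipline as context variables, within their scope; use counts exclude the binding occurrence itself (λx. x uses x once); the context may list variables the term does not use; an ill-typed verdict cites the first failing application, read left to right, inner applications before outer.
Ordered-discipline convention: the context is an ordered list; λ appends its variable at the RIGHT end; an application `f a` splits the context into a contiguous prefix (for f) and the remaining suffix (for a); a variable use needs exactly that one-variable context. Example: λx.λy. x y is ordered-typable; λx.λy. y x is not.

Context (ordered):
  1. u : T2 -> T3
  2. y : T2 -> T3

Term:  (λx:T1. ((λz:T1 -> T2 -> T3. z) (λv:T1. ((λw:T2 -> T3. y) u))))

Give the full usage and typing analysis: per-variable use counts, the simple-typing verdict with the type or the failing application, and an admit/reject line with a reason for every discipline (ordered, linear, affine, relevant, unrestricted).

usage: u ×1, y ×1, x [bound] ×0, z [bound] ×1, v [bound] ×0, w [bound] ×0
use order (left to right): z, y, u
typing: the term checks, with type T1 -> T1 -> T2 -> T3
ordered: ✗ — x, v, w left unused
linear: ✗ — x, v, w left unused
affine: ✓ — at most one use each (u, y, x, z, v, w)
relevant: ✗ — x, v, w left unused
unrestricted: ✓ — well-typed at T1 -> T1 -> T2 -> T3; no restrictions here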